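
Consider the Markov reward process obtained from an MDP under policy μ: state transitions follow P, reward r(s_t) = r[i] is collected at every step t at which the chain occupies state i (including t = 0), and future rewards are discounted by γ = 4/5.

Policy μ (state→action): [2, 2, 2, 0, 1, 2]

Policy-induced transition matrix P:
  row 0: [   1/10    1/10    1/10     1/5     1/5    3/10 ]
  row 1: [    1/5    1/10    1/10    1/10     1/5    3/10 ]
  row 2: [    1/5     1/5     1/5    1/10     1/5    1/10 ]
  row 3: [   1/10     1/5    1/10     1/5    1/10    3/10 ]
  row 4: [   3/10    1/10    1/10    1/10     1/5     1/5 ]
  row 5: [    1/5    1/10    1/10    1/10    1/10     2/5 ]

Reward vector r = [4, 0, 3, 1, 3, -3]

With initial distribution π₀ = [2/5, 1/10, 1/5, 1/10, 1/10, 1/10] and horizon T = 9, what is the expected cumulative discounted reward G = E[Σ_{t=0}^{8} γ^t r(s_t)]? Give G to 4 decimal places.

t=0: π = [0.4000, 0.1000, 0.2000, 0.1000, 0.1000, 0.1000], E[r] = 2.3000, γ^t·E[r] = 2.300000, running G = 2.300000
t=1: π = [0.1600, 0.1300, 0.1200, 0.1500, 0.1800, 0.2600], E[r] = 0.9100, γ^t·E[r] = 0.728000, running G = 3.028000
t=2: π = [0.1870, 0.1270, 0.1120, 0.1310, 0.1590, 0.2840], E[r] = 0.8400, γ^t·E[r] = 0.537600, running G = 3.565600
t=3: π = [0.1841, 0.1243, 0.1112, 0.1318, 0.1585, 0.2901], E[r] = 0.8070, γ^t·E[r] = 0.413184, running G = 3.978784
t=4: π = [0.1843, 0.1243, 0.1111, 0.1316, 0.1578, 0.2909], E[r] = 0.8027, γ^t·E[r] = 0.328770, running G = 4.307554
t=5: π = [0.1842, 0.1243, 0.1111, 0.1316, 0.1577, 0.2911], E[r] = 0.8017, γ^t·E[r] = 0.262698, running G = 4.570252
t=6: π = [0.1842, 0.1243, 0.1111, 0.1316, 0.1577, 0.2911], E[r] = 0.8016, γ^t·E[r] = 0.210125, running G = 4.780377
t=7: π = [0.1842, 0.1243, 0.1111, 0.1316, 0.1577, 0.2911], E[r] = 0.8015, γ^t·E[r] = 0.168095, running G = 4.948472
t=8: π = [0.1842, 0.1243, 0.1111, 0.1316, 0.1577, 0.2911], E[r] = 0.8015, γ^t·E[r] = 0.134476, running G = 5.082947

G = 5.0829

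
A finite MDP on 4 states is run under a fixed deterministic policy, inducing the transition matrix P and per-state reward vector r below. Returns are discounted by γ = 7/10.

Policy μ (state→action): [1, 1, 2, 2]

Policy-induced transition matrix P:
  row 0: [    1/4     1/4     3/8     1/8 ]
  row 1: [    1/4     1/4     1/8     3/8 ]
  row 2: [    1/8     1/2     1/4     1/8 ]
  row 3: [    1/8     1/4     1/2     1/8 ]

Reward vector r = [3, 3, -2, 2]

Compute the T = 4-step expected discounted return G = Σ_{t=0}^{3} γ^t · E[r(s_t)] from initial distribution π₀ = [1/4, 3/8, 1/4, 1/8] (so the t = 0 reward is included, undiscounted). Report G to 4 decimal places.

G = 3.7700

t=0: π = [0.2500, 0.3750, 0.2500, 0.1250], E[r] = 1.6250, γ^t·E[r] = 1.625000, running G = 1.625000
t=1: π = [0.2031, 0.3125, 0.2656, 0.2188], E[r] = 1.4531, γ^t·E[r] = 1.017188, running G = 2.642188
t=2: π = [0.1895, 0.3164, 0.2910, 0.2031], E[r] = 1.3418, γ^t·E[r] = 0.657480, running G = 3.299668
t=3: π = [0.1882, 0.3228, 0.2849, 0.2041], E[r] = 1.3713, γ^t·E[r] = 0.470369, running G = 3.770037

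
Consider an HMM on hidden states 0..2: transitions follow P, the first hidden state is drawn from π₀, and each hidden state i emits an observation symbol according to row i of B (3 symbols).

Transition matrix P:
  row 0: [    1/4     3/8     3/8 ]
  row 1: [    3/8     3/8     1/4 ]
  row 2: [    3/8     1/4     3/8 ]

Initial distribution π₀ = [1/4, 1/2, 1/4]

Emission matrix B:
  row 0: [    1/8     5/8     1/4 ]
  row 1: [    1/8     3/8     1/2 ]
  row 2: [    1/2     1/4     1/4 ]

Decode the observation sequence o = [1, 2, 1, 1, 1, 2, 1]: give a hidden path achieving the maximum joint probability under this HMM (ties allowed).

t=0: δ = [1.562e-01, 1.875e-01, 6.250e-02]  (obs o_0=1)
t=1: δ = [1.758e-02, 3.516e-02, 1.465e-02]  ψ = [1, 1, 0]  (obs o_1=2)
t=2: δ = [8.240e-03, 4.944e-03, 2.197e-03]  ψ = [1, 1, 1]  (obs o_2=1)
t=3: δ = [1.287e-03, 1.159e-03, 7.725e-04]  ψ = [0, 0, 0]  (obs o_3=1)
t=4: δ = [2.716e-04, 1.810e-04, 1.207e-04]  ψ = [1, 0, 0]  (obs o_4=1)
t=5: δ = [1.697e-05, 5.092e-05, 2.546e-05]  ψ = [0, 0, 0]  (obs o_5=2)
t=6: δ = [1.193e-05, 7.161e-06, 3.183e-06]  ψ = [1, 1, 1]  (obs o_6=1)
backtrack: best end state = 0; path = [1, 1, 0, 1, 0, 1, 0]

path = [1, 1, 0, 1, 0, 1, 0]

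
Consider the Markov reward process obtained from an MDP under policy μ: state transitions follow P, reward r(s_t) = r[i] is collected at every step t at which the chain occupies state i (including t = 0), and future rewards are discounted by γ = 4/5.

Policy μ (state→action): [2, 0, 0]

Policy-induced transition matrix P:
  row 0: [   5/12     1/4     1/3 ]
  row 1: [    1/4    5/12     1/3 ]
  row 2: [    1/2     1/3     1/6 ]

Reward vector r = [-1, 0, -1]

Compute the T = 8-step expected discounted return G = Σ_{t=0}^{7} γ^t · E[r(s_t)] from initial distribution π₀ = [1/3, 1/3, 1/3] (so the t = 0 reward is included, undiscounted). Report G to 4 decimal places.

G = -2.7852

t=0: π = [0.3333, 0.3333, 0.3333], E[r] = -0.6667, γ^t·E[r] = -0.666667, running G = -0.666667
t=1: π = [0.3889, 0.3333, 0.2778], E[r] = -0.6667, γ^t·E[r] = -0.533333, running G = -1.200000
t=2: π = [0.3843, 0.3287, 0.2870], E[r] = -0.6713, γ^t·E[r] = -0.429630, running G = -1.629630
t=3: π = [0.3858, 0.3287, 0.2855], E[r] = -0.6713, γ^t·E[r] = -0.343704, running G = -1.973333
t=4: π = [0.3857, 0.3286, 0.2858], E[r] = -0.6714, γ^t·E[r] = -0.275016, running G = -2.248349
t=5: π = [0.3857, 0.3286, 0.2857], E[r] = -0.6714, γ^t·E[r] = -0.220013, running G = -2.468361
t=6: π = [0.3857, 0.3286, 0.2857], E[r] = -0.6714, γ^t·E[r] = -0.176011, running G = -2.644372
t=7: π = [0.3857, 0.3286, 0.2857], E[r] = -0.6714, γ^t·E[r] = -0.140809, running G = -2.785181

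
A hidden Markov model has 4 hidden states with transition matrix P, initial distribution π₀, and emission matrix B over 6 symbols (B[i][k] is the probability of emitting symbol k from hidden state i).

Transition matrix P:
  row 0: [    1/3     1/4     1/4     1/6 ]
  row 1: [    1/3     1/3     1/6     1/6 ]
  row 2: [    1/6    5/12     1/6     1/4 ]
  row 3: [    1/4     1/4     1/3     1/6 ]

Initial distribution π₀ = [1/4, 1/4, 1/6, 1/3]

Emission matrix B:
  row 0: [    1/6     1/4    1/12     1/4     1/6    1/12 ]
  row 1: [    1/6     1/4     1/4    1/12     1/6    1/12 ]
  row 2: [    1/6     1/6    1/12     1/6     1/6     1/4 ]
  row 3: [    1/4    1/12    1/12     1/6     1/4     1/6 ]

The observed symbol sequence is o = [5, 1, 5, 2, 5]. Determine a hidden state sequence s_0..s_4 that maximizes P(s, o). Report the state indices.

path = [3, 0, 2, 1, 2]

t=0: δ = [2.083e-02, 2.083e-02, 4.167e-02, 5.556e-02]  (obs o_0=5)
t=1: δ = [3.472e-03, 4.340e-03, 3.086e-03, 8.681e-04]  ψ = [3, 2, 3, 2]  (obs o_1=1)
t=2: δ = [1.206e-04, 1.206e-04, 2.170e-04, 1.286e-04]  ψ = [1, 1, 0, 2]  (obs o_2=5)
t=3: δ = [3.349e-06, 2.261e-05, 3.572e-06, 4.521e-06]  ψ = [0, 2, 3, 2]  (obs o_3=2)
t=4: δ = [6.279e-07, 6.279e-07, 9.419e-07, 6.279e-07]  ψ = [1, 1, 1, 1]  (obs o_4=5)
backtrack: best end state = 2; path = [3, 0, 2, 1, 2]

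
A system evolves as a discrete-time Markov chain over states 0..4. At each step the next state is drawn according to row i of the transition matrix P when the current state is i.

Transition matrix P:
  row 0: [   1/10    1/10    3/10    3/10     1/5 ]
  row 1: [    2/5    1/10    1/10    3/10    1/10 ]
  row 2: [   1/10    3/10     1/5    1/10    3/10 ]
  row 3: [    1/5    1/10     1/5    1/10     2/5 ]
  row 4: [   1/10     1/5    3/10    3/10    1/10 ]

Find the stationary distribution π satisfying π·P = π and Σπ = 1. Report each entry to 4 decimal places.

Balance equations π_j = Σ_i π_i·P[i][j]:
  π_0 = 1/10·π_0 + 2/5·π_1 + 1/10·π_2 + 1/5·π_3 + 1/10·π_4
  π_1 = 1/10·π_0 + 1/10·π_1 + 3/10·π_2 + 1/10·π_3 + 1/5·π_4
  π_2 = 3/10·π_0 + 1/10·π_1 + 1/5·π_2 + 1/5·π_3 + 3/10·π_4
  π_3 = 3/10·π_0 + 3/10·π_1 + 1/10·π_2 + 1/10·π_3 + 3/10·π_4
  normalize: π_0 + π_1 + π_2 + π_3 + π_4 = 1
Solving the linear system gives exactly π = [2567/14974, 2503/14974, 3339/14974, 3187/14974, 1689/7487].

π = [0.1714, 0.1672, 0.2230, 0.2128, 0.2256]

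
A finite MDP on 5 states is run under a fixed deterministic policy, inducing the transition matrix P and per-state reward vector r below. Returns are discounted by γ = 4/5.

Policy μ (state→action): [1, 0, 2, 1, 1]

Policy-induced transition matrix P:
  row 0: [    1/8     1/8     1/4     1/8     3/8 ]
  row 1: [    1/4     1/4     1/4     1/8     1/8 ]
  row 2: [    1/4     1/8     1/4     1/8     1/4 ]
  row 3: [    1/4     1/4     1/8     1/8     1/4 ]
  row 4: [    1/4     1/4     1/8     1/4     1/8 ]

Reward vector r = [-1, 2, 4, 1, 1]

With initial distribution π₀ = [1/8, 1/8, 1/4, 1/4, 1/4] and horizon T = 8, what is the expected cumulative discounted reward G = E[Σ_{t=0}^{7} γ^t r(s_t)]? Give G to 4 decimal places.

G = 5.8779

t=0: π = [0.1250, 0.1250, 0.2500, 0.2500, 0.2500], E[r] = 1.6250, γ^t·E[r] = 1.625000, running G = 1.625000
t=1: π = [0.2344, 0.2031, 0.1875, 0.1563, 0.2188], E[r] = 1.2969, γ^t·E[r] = 1.037500, running G = 2.662500
t=2: π = [0.2207, 0.1973, 0.2031, 0.1523, 0.2266], E[r] = 1.3652, γ^t·E[r] = 0.873750, running G = 3.536250
t=3: π = [0.2224, 0.1970, 0.2026, 0.1533, 0.2246], E[r] = 1.3601, γ^t·E[r] = 0.696375, running G = 4.232625
t=4: π = [0.2222, 0.1969, 0.2028, 0.1531, 0.2251], E[r] = 1.3607, γ^t·E[r] = 0.557363, running G = 4.789988
t=5: π = [0.2222, 0.1969, 0.2027, 0.1531, 0.2250], E[r] = 1.3606, γ^t·E[r] = 0.445846, running G = 5.235834
t=6: π = [0.2222, 0.1969, 0.2027, 0.1531, 0.2250], E[r] = 1.3606, γ^t·E[r] = 0.356680, running G = 5.592513
t=7: π = [0.2222, 0.1969, 0.2027, 0.1531, 0.2250], E[r] = 1.3606, γ^t·E[r] = 0.285343, running G = 5.877857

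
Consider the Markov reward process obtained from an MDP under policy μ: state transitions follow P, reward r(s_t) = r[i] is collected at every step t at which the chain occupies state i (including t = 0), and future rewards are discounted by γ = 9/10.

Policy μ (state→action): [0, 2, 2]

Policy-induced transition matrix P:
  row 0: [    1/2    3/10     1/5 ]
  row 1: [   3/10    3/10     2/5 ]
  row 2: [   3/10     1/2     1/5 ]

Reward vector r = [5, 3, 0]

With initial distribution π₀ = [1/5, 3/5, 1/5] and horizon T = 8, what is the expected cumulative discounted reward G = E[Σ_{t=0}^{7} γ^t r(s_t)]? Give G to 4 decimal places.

t=0: π = [0.2000, 0.6000, 0.2000], E[r] = 2.8000, γ^t·E[r] = 2.800000, running G = 2.800000
t=1: π = [0.3400, 0.3400, 0.3200], E[r] = 2.7200, γ^t·E[r] = 2.448000, running G = 5.248000
t=2: π = [0.3680, 0.3640, 0.2680], E[r] = 2.9320, γ^t·E[r] = 2.374920, running G = 7.622920
t=3: π = [0.3736, 0.3536, 0.2728], E[r] = 2.9288, γ^t·E[r] = 2.135095, running G = 9.758015
t=4: π = [0.3747, 0.3546, 0.2707], E[r] = 2.9373, γ^t·E[r] = 1.927149, running G = 11.685165
t=5: π = [0.3749, 0.3541, 0.2709], E[r] = 2.9372, γ^t·E[r] = 1.734359, running G = 13.419523
t=6: π = [0.3750, 0.3542, 0.2708], E[r] = 2.9375, γ^t·E[r] = 1.561103, running G = 14.980627
t=7: π = [0.3750, 0.3542, 0.2708], E[r] = 2.9375, γ^t·E[r] = 1.404990, running G = 16.385617

G = 16.3856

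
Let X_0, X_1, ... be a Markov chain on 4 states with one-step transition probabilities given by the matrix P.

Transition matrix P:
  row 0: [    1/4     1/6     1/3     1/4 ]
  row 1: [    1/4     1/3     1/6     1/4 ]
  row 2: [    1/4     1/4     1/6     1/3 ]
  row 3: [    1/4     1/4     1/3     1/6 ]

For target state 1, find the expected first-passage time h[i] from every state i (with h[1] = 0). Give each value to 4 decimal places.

h = [4.7273, 0.0000, 4.3636, 4.3636]

First-step conditioning: h[1] = 0; for i ≠ 1, h[i] = 1 + Σ_k P[i][k]·h[k].
  h[0] = 1 + 1/4·h[0] + 1/3·h[2] + 1/4·h[3]
  h[2] = 1 + 1/4·h[0] + 1/6·h[2] + 1/3·h[3]
  h[3] = 1 + 1/4·h[0] + 1/3·h[2] + 1/6·h[3]
Solving the 3×3 linear system over states ≠ 1 gives exactly h = [52/11, 0, 48/11, 48/11] (h[1] = 0 is the target).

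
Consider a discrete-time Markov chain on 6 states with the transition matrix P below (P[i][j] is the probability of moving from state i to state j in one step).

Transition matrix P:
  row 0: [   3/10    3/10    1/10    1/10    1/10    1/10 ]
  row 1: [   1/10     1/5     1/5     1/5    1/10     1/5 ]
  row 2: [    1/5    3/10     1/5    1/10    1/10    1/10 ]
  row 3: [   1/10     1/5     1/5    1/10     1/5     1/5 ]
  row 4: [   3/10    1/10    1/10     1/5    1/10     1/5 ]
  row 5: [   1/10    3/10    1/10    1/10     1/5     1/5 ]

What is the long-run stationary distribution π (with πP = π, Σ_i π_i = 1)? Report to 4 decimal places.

Balance equations π_j = Σ_i π_i·P[i][j]:
  π_0 = 3/10·π_0 + 1/10·π_1 + 1/5·π_2 + 1/10·π_3 + 3/10·π_4 + 1/10·π_5
  π_1 = 3/10·π_0 + 1/5·π_1 + 3/10·π_2 + 1/5·π_3 + 1/10·π_4 + 3/10·π_5
  π_2 = 1/10·π_0 + 1/5·π_1 + 1/5·π_2 + 1/5·π_3 + 1/10·π_4 + 1/10·π_5
  π_3 = 1/10·π_0 + 1/5·π_1 + 1/10·π_2 + 1/10·π_3 + 1/5·π_4 + 1/10·π_5
  π_4 = 1/10·π_0 + 1/10·π_1 + 1/10·π_2 + 1/5·π_3 + 1/10·π_4 + 1/5·π_5
  normalize: π_0 + π_1 + π_2 + π_3 + π_4 + π_5 = 1
Solving the linear system gives exactly π = [7799/44145, 2321/9810, 6736/44145, 149/1090, 1279/9810, 1639/9810].

π = [0.1767, 0.2366, 0.1526, 0.1367, 0.1304, 0.1671]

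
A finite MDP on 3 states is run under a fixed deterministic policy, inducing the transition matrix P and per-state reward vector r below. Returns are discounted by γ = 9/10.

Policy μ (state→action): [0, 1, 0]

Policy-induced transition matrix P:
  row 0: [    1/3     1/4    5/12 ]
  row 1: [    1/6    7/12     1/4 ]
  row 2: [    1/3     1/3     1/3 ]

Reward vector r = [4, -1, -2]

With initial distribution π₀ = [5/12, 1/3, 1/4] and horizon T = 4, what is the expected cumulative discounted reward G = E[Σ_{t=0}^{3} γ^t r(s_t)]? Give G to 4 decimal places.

t=0: π = [0.4167, 0.3333, 0.2500], E[r] = 0.8333, γ^t·E[r] = 0.833333, running G = 0.833333
t=1: π = [0.2778, 0.3819, 0.3403], E[r] = 0.0486, γ^t·E[r] = 0.043750, running G = 0.877083
t=2: π = [0.2697, 0.4057, 0.3247], E[r] = 0.0237, γ^t·E[r] = 0.019219, running G = 0.896302
t=3: π = [0.2657, 0.4123, 0.3220], E[r] = 0.0066, γ^t·E[r] = 0.004816, running G = 0.901118

G = 0.9011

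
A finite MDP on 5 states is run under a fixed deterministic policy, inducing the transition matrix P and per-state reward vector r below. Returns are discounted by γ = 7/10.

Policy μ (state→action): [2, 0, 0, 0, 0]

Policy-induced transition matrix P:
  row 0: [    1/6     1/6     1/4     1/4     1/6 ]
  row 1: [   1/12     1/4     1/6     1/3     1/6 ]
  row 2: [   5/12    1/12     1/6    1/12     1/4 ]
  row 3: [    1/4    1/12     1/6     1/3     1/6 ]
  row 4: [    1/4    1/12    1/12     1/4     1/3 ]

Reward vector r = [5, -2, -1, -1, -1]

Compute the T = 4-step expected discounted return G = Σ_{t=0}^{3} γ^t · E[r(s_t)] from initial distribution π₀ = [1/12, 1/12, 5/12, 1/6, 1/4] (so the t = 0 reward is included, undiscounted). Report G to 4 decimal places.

t=0: π = [0.0833, 0.0833, 0.4167, 0.1667, 0.2500], E[r] = -0.5833, γ^t·E[r] = -0.583333, running G = -0.583333
t=1: π = [0.2986, 0.1042, 0.1528, 0.2014, 0.2431], E[r] = 0.6875, γ^t·E[r] = 0.481250, running G = -0.102083
t=2: π = [0.2332, 0.1256, 0.1713, 0.2500, 0.2199], E[r] = 0.2737, γ^t·E[r] = 0.134126, running G = 0.032043
t=3: π = [0.2382, 0.1237, 0.1678, 0.2527, 0.2176], E[r] = 0.3054, γ^t·E[r] = 0.104756, running G = 0.136799

G = 0.1368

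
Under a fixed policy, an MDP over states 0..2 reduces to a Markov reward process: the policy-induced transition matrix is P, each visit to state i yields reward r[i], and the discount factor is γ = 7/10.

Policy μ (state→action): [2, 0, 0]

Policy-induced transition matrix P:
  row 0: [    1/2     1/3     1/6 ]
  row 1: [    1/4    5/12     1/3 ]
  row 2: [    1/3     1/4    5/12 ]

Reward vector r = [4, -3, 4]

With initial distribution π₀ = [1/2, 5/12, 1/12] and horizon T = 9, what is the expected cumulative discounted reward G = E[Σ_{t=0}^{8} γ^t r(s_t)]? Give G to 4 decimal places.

G = 4.5564

t=0: π = [0.5000, 0.4167, 0.0833], E[r] = 1.0833, γ^t·E[r] = 1.083333, running G = 1.083333
t=1: π = [0.3819, 0.3611, 0.2569], E[r] = 1.4722, γ^t·E[r] = 1.030556, running G = 2.113889
t=2: π = [0.3669, 0.3420, 0.2911], E[r] = 1.6059, γ^t·E[r] = 0.786892, running G = 2.900781
t=3: π = [0.3660, 0.3376, 0.2964], E[r] = 1.6370, γ^t·E[r] = 0.561477, running G = 3.462258
t=4: π = [0.3662, 0.3368, 0.2970], E[r] = 1.6427, γ^t·E[r] = 0.394405, running G = 3.856664
t=5: π = [0.3663, 0.3366, 0.2971], E[r] = 1.6435, γ^t·E[r] = 0.276222, running G = 4.132886
t=6: π = [0.3663, 0.3366, 0.2970], E[r] = 1.6436, γ^t·E[r] = 0.193365, running G = 4.326251
t=7: π = [0.3663, 0.3366, 0.2970], E[r] = 1.6436, γ^t·E[r] = 0.135355, running G = 4.461606
t=8: π = [0.3663, 0.3366, 0.2970], E[r] = 1.6436, γ^t·E[r] = 0.094748, running G = 4.556354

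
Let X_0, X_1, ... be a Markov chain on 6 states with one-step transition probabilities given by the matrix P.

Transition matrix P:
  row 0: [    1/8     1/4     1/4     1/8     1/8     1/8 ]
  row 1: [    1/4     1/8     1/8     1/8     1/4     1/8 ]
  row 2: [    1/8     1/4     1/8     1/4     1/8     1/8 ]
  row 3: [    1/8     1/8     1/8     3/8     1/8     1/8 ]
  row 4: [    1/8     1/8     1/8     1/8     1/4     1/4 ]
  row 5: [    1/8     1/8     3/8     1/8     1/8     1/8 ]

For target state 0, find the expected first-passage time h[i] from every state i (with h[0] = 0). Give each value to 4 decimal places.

First-step conditioning: h[0] = 0; for i ≠ 0, h[i] = 1 + Σ_k P[i][k]·h[k].
  h[1] = 1 + 1/8·h[1] + 1/8·h[2] + 1/8·h[3] + 1/4·h[4] + 1/8·h[5]
  h[2] = 1 + 1/4·h[1] + 1/8·h[2] + 1/4·h[3] + 1/8·h[4] + 1/8·h[5]
  h[3] = 1 + 1/8·h[1] + 1/8·h[2] + 3/8·h[3] + 1/8·h[4] + 1/8·h[5]
  h[4] = 1 + 1/8·h[1] + 1/8·h[2] + 1/8·h[3] + 1/4·h[4] + 1/4·h[5]
  h[5] = 1 + 1/8·h[1] + 3/8·h[2] + 1/8·h[3] + 1/8·h[4] + 1/8·h[5]
Solving the 5×5 linear system over states ≠ 0 gives exactly h = [0, 12536/2051, 14104/2051, 14328/2051, 14320/2051, 14272/2051] (h[0] = 0 is the target).

h = [0.0000, 6.1121, 6.8766, 6.9859, 6.9820, 6.9586]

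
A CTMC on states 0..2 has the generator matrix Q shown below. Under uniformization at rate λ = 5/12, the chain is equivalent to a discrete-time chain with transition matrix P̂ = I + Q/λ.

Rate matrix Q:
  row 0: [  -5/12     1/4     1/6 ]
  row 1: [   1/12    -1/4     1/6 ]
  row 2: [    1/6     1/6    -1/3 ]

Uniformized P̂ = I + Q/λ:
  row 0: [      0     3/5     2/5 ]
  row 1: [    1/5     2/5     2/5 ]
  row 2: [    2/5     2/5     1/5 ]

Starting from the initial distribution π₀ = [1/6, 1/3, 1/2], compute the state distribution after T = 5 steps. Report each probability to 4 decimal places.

t=0: π = [0.1667, 0.3333, 0.5000]
t=1: π = [0.2667, 0.4333, 0.3000]
t=2: π = [0.2067, 0.4533, 0.3400]
t=3: π = [0.2267, 0.4413, 0.3320]
t=4: π = [0.2211, 0.4453, 0.3336]
t=5: π = [0.2225, 0.4442, 0.3333]

π = [0.2225, 0.4442, 0.3333]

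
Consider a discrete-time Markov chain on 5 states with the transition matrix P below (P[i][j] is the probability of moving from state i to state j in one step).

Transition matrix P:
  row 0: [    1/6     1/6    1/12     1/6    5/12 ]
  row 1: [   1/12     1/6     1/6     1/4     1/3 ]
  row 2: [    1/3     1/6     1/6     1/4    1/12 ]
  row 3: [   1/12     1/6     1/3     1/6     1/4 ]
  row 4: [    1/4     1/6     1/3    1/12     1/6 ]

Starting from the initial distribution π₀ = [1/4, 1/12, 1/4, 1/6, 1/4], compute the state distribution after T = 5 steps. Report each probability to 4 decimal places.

π = [0.1945, 0.1667, 0.2202, 0.1789, 0.2397]

t=0: π = [0.2500, 0.0833, 0.2500, 0.1667, 0.2500]
t=1: π = [0.2083, 0.1667, 0.2153, 0.1736, 0.2361]
t=2: π = [0.1939, 0.1667, 0.2176, 0.1788, 0.2431]
t=3: π = [0.1944, 0.1667, 0.2208, 0.1784, 0.2397]
t=4: π = [0.1947, 0.1667, 0.2202, 0.1790, 0.2395]
t=5: π = [0.1945, 0.1667, 0.2202, 0.1789, 0.2397]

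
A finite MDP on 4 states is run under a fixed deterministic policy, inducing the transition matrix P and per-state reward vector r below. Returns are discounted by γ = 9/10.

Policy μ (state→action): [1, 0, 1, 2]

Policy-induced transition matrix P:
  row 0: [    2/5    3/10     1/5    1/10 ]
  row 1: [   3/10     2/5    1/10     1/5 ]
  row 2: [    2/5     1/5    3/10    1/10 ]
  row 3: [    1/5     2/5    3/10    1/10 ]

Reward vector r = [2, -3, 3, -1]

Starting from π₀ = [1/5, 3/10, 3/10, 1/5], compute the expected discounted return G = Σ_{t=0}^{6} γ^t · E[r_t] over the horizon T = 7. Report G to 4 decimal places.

t=0: π = [0.2000, 0.3000, 0.3000, 0.2000], E[r] = 0.2000, γ^t·E[r] = 0.200000, running G = 0.200000
t=1: π = [0.3300, 0.3200, 0.2200, 0.1300], E[r] = 0.2300, γ^t·E[r] = 0.207000, running G = 0.407000
t=2: π = [0.3420, 0.3230, 0.2030, 0.1320], E[r] = 0.1920, γ^t·E[r] = 0.155520, running G = 0.562520
t=3: π = [0.3413, 0.3252, 0.2012, 0.1323], E[r] = 0.1783, γ^t·E[r] = 0.129981, running G = 0.692501
t=4: π = [0.3410, 0.3256, 0.2008, 0.1325], E[r] = 0.1751, γ^t·E[r] = 0.114896, running G = 0.807397
t=5: π = [0.3409, 0.3257, 0.2008, 0.1326], E[r] = 0.1744, γ^t·E[r] = 0.102995, running G = 0.910392
t=6: π = [0.3409, 0.3258, 0.2008, 0.1326], E[r] = 0.1743, γ^t·E[r] = 0.092619, running G = 1.003011

G = 1.0030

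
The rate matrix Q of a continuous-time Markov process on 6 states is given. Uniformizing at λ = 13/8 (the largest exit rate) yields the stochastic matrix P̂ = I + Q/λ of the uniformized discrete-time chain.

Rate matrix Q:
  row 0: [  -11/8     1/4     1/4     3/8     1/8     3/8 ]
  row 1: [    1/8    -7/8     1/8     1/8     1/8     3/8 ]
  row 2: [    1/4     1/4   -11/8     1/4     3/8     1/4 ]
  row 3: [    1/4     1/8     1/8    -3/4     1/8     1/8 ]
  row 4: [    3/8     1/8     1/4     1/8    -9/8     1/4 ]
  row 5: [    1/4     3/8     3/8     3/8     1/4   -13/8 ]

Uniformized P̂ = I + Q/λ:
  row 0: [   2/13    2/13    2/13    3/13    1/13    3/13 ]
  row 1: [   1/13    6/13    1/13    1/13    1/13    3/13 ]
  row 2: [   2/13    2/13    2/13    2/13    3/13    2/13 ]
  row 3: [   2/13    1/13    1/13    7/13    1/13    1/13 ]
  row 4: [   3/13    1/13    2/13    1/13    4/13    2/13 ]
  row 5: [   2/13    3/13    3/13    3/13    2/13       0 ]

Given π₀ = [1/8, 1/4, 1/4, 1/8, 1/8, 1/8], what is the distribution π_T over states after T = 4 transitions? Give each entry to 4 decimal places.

π = [0.1494, 0.1975, 0.1313, 0.2401, 0.1409, 0.1408]

t=0: π = [0.1250, 0.2500, 0.2500, 0.1250, 0.1250, 0.1250]
t=1: π = [0.1442, 0.2212, 0.1346, 0.1923, 0.1538, 0.1538]
t=2: π = [0.1487, 0.2071, 0.1339, 0.2219, 0.1450, 0.1435]
t=3: π = [0.1491, 0.2004, 0.1319, 0.2346, 0.1420, 0.1421]
t=4: π = [0.1494, 0.1975, 0.1313, 0.2401, 0.1409, 0.1408]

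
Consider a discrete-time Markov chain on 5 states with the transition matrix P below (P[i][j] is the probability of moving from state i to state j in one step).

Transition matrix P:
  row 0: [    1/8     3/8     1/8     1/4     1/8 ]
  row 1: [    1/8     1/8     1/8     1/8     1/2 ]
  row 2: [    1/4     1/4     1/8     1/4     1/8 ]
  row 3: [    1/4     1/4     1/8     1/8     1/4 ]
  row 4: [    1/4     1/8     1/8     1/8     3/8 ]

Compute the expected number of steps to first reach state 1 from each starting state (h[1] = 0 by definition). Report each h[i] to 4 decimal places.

h = [3.5165, 0.0000, 3.9560, 4.0280, 4.6034]

First-step conditioning: h[1] = 0; for i ≠ 1, h[i] = 1 + Σ_k P[i][k]·h[k].
  h[0] = 1 + 1/8·h[0] + 1/8·h[2] + 1/4·h[3] + 1/8·h[4]
  h[2] = 1 + 1/4·h[0] + 1/8·h[2] + 1/4·h[3] + 1/8·h[4]
  h[3] = 1 + 1/4·h[0] + 1/8·h[2] + 1/8·h[3] + 1/4·h[4]
  h[4] = 1 + 1/4·h[0] + 1/8·h[2] + 1/8·h[3] + 3/8·h[4]
Solving the 4×4 linear system over states ≠ 1 gives exactly h = [320/91, 0, 360/91, 576/143, 4608/1001] (h[1] = 0 is the target).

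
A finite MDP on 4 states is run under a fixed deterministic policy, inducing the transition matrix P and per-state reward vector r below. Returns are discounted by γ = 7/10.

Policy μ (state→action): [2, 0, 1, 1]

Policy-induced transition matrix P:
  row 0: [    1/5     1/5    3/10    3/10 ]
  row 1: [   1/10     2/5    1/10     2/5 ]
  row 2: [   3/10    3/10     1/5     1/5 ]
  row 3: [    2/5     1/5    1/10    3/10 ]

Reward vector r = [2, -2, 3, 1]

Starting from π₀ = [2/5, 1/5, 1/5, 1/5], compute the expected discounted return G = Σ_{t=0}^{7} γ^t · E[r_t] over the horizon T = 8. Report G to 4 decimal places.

t=0: π = [0.4000, 0.2000, 0.2000, 0.2000], E[r] = 1.2000, γ^t·E[r] = 1.200000, running G = 1.200000
t=1: π = [0.2400, 0.2600, 0.2000, 0.3000], E[r] = 0.8600, γ^t·E[r] = 0.602000, running G = 1.802000
t=2: π = [0.2540, 0.2720, 0.1680, 0.3060], E[r] = 0.7740, γ^t·E[r] = 0.379260, running G = 2.181260
t=3: π = [0.2508, 0.2712, 0.1676, 0.3104], E[r] = 0.7724, γ^t·E[r] = 0.264933, running G = 2.446193
t=4: π = [0.2517, 0.2710, 0.1669, 0.3104], E[r] = 0.7726, γ^t·E[r] = 0.185492, running G = 2.631685
t=5: π = [0.2517, 0.2709, 0.1670, 0.3104], E[r] = 0.7731, γ^t·E[r] = 0.129928, running G = 2.761613
t=6: π = [0.2517, 0.2709, 0.1670, 0.3104], E[r] = 0.7731, γ^t·E[r] = 0.090957, running G = 2.852570
t=7: π = [0.2517, 0.2709, 0.1670, 0.3104], E[r] = 0.7731, γ^t·E[r] = 0.063671, running G = 2.916241

G = 2.9162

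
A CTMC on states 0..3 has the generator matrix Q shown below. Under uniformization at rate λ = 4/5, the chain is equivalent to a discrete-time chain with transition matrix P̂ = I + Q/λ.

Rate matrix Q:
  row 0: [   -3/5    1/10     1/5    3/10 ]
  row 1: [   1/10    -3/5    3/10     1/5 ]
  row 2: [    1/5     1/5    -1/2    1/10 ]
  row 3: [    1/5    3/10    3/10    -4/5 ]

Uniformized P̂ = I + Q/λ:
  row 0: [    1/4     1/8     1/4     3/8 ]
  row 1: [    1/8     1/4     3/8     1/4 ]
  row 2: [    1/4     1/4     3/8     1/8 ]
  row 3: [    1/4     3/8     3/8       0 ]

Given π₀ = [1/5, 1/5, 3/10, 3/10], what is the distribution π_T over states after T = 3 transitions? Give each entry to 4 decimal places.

π = [0.2197, 0.2471, 0.3479, 0.1854]

t=0: π = [0.2000, 0.2000, 0.3000, 0.3000]
t=1: π = [0.2250, 0.2625, 0.3500, 0.1625]
t=2: π = [0.2172, 0.2422, 0.3469, 0.1938]
t=3: π = [0.2197, 0.2471, 0.3479, 0.1854]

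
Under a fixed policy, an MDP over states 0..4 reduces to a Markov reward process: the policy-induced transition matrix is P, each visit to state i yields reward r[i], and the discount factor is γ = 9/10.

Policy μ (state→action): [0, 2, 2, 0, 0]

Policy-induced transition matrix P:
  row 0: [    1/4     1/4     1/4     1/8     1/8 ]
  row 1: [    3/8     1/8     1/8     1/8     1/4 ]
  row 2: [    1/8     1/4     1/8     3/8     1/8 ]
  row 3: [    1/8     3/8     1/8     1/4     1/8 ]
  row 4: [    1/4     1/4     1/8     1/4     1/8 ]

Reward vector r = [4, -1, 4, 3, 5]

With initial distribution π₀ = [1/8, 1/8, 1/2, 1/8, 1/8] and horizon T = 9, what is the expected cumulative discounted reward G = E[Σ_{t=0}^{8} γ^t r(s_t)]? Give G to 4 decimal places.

G = 17.1811

t=0: π = [0.1250, 0.1250, 0.5000, 0.1250, 0.1250], E[r] = 3.3750, γ^t·E[r] = 3.375000, running G = 3.375000
t=1: π = [0.1875, 0.2500, 0.1406, 0.2813, 0.1406], E[r] = 2.6094, γ^t·E[r] = 2.348438, running G = 5.723438
t=2: π = [0.2285, 0.2539, 0.1484, 0.2129, 0.1563], E[r] = 2.6738, γ^t·E[r] = 2.165801, running G = 7.889238
t=3: π = [0.2366, 0.2449, 0.1536, 0.2083, 0.1567], E[r] = 2.7241, γ^t·E[r] = 1.985884, running G = 9.875123
t=4: π = [0.2354, 0.2454, 0.1546, 0.2090, 0.1556], E[r] = 2.7195, γ^t·E[r] = 1.784252, running G = 11.659375
t=5: π = [0.2352, 0.2454, 0.1544, 0.2092, 0.1557], E[r] = 2.7192, γ^t·E[r] = 1.605667, running G = 13.265042
t=6: π = [0.2352, 0.2455, 0.1544, 0.2092, 0.1557], E[r] = 2.7191, γ^t·E[r] = 1.445044, running G = 14.710086
t=7: π = [0.2352, 0.2455, 0.1544, 0.2092, 0.1557], E[r] = 2.7191, γ^t·E[r] = 1.300551, running G = 16.010637
t=8: π = [0.2352, 0.2455, 0.1544, 0.2092, 0.1557], E[r] = 2.7191, γ^t·E[r] = 1.170496, running G = 17.181134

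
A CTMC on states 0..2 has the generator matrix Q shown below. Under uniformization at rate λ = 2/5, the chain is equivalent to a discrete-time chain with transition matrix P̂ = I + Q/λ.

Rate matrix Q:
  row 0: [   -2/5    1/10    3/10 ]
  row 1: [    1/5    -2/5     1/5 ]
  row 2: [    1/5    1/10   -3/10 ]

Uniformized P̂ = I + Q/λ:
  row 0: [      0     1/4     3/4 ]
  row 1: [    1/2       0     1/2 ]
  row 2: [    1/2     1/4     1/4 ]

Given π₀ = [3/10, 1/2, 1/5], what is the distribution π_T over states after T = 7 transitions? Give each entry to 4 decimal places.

t=0: π = [0.3000, 0.5000, 0.2000]
t=1: π = [0.3500, 0.1250, 0.5250]
t=2: π = [0.3250, 0.2188, 0.4563]
t=3: π = [0.3375, 0.1953, 0.4672]
t=4: π = [0.3313, 0.2012, 0.4676]
t=5: π = [0.3344, 0.1997, 0.4659]
t=6: π = [0.3328, 0.2001, 0.4671]
t=7: π = [0.3336, 0.2000, 0.4664]

π = [0.3336, 0.2000, 0.4664]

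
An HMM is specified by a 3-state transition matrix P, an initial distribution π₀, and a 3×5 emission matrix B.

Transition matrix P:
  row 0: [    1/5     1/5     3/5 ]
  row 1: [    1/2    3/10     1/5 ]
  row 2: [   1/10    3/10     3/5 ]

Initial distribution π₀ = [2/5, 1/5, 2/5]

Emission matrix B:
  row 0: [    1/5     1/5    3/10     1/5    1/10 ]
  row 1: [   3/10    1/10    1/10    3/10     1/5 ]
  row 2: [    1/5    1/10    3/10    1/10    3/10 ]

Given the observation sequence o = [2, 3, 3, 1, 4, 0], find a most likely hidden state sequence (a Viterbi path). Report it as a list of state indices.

t=0: δ = [1.200e-01, 2.000e-02, 1.200e-01]  (obs o_0=2)
t=1: δ = [4.800e-03, 1.080e-02, 7.200e-03]  ψ = [0, 2, 0]  (obs o_1=3)
t=2: δ = [1.080e-03, 9.720e-04, 4.320e-04]  ψ = [1, 1, 2]  (obs o_2=3)
t=3: δ = [9.720e-05, 2.916e-05, 6.480e-05]  ψ = [1, 1, 0]  (obs o_3=1)
t=4: δ = [1.944e-06, 3.888e-06, 1.750e-05]  ψ = [0, 0, 0]  (obs o_4=4)
t=5: δ = [3.888e-07, 1.575e-06, 2.100e-06]  ψ = [1, 2, 2]  (obs o_5=0)
backtrack: best end state = 2; path = [2, 1, 1, 0, 2, 2]

path = [2, 1, 1, 0, 2, 2]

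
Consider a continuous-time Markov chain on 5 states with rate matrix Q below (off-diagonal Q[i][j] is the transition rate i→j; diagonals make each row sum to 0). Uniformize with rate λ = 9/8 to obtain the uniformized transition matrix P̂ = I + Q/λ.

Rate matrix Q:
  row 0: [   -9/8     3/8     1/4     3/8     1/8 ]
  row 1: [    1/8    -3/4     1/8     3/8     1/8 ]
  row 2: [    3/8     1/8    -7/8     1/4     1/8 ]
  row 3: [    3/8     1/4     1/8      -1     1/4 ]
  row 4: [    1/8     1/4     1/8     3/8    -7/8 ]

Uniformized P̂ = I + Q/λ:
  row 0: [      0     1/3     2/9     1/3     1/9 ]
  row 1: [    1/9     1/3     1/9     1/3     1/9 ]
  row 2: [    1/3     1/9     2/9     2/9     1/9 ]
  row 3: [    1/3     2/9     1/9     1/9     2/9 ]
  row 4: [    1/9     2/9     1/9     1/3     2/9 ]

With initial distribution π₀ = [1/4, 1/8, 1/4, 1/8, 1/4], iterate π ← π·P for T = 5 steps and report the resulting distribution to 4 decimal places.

π = [0.1812, 0.2543, 0.1478, 0.2594, 0.1574]

t=0: π = [0.2500, 0.1250, 0.2500, 0.1250, 0.2500]
t=1: π = [0.1667, 0.2361, 0.1667, 0.2778, 0.1528]
t=2: π = [0.1914, 0.2485, 0.1481, 0.2531, 0.1590]
t=3: π = [0.1790, 0.2546, 0.1488, 0.2606, 0.1569]
t=4: π = [0.1822, 0.2539, 0.1475, 0.2589, 0.1575]
t=5: π = [0.1812, 0.2543, 0.1478, 0.2594, 0.1574]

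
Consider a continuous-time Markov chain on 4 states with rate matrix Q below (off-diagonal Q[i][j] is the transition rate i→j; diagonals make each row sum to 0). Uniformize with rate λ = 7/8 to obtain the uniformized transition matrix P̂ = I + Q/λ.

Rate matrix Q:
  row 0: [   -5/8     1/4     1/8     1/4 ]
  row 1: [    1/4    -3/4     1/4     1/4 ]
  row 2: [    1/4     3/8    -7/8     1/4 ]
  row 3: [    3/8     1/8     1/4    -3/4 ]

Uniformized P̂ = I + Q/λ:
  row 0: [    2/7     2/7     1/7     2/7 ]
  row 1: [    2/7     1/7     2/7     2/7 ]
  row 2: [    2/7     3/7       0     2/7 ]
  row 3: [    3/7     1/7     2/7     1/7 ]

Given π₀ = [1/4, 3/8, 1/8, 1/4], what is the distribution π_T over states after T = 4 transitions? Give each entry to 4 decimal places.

t=0: π = [0.2500, 0.3750, 0.1250, 0.2500]
t=1: π = [0.3214, 0.2143, 0.2143, 0.2500]
t=2: π = [0.3214, 0.2500, 0.1786, 0.2500]
t=3: π = [0.3214, 0.2398, 0.1888, 0.2500]
t=4: π = [0.3214, 0.2427, 0.1859, 0.2500]

π = [0.3214, 0.2427, 0.1859, 0.2500]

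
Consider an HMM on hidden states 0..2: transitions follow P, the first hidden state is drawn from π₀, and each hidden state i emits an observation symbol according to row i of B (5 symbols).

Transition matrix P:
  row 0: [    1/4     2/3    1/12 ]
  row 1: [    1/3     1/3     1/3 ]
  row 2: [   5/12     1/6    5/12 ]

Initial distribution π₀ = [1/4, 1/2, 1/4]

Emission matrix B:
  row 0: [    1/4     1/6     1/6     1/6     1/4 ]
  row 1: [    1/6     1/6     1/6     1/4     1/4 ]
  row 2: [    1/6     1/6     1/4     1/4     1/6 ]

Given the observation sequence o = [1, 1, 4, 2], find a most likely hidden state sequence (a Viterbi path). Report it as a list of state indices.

path = [1, 0, 1, 2]

t=0: δ = [4.167e-02, 8.333e-02, 4.167e-02]  (obs o_0=1)
t=1: δ = [4.630e-03, 4.630e-03, 4.630e-03]  ψ = [1, 0, 1]  (obs o_1=1)
t=2: δ = [4.823e-04, 7.716e-04, 3.215e-04]  ψ = [2, 0, 2]  (obs o_2=4)
t=3: δ = [4.287e-05, 5.358e-05, 6.430e-05]  ψ = [1, 0, 1]  (obs o_3=2)
backtrack: best end state = 2; path = [1, 0, 1, 2]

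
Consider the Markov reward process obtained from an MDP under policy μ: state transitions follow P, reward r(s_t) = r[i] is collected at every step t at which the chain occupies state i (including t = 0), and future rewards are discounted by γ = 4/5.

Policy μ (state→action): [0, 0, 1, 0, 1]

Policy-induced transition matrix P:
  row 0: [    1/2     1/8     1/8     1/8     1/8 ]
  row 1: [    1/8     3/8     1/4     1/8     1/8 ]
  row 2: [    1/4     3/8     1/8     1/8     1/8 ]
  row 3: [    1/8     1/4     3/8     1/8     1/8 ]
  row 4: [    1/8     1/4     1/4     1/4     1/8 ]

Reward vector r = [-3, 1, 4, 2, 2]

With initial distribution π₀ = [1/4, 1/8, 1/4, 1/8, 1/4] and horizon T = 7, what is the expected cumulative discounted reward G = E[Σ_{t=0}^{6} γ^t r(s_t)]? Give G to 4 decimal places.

G = 3.8329

t=0: π = [0.2500, 0.1250, 0.2500, 0.1250, 0.2500], E[r] = 1.1250, γ^t·E[r] = 1.125000, running G = 1.125000
t=1: π = [0.2500, 0.2656, 0.2031, 0.1563, 0.1250], E[r] = 0.8906, γ^t·E[r] = 0.712500, running G = 1.837500
t=2: π = [0.2441, 0.2773, 0.2129, 0.1406, 0.1250], E[r] = 0.9277, γ^t·E[r] = 0.593750, running G = 2.431250
t=3: π = [0.2432, 0.2808, 0.2104, 0.1406, 0.1250], E[r] = 0.9243, γ^t·E[r] = 0.473250, running G = 2.904500
t=4: π = [0.2425, 0.2810, 0.2109, 0.1406, 0.1250], E[r] = 0.9283, γ^t·E[r] = 0.380225, running G = 3.284725
t=5: π = [0.2423, 0.2812, 0.2109, 0.1406, 0.1250], E[r] = 0.9292, γ^t·E[r] = 0.304470, running G = 3.589195
t=6: π = [0.2422, 0.2812, 0.2109, 0.1406, 0.1250], E[r] = 0.9295, γ^t·E[r] = 0.243667, running G = 3.832862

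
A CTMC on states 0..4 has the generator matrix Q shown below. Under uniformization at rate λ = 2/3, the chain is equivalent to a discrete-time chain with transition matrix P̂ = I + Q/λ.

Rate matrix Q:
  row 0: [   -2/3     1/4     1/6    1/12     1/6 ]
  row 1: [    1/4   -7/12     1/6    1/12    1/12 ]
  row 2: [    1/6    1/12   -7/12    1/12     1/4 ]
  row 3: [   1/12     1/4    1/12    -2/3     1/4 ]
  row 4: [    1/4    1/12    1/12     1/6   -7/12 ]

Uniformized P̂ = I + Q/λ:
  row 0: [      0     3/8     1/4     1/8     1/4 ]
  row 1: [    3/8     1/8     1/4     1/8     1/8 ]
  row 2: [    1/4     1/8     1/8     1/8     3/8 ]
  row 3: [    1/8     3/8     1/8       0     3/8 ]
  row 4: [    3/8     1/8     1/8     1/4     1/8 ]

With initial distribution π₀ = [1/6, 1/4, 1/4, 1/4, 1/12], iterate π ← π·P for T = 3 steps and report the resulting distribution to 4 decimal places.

π = [0.2241, 0.2227, 0.1813, 0.1346, 0.2373]

t=0: π = [0.1667, 0.2500, 0.2500, 0.2500, 0.0833]
t=1: π = [0.2188, 0.2292, 0.1771, 0.1042, 0.2708]
t=2: π = [0.2448, 0.2057, 0.1810, 0.1458, 0.2227]
t=3: π = [0.2241, 0.2227, 0.1813, 0.1346, 0.2373]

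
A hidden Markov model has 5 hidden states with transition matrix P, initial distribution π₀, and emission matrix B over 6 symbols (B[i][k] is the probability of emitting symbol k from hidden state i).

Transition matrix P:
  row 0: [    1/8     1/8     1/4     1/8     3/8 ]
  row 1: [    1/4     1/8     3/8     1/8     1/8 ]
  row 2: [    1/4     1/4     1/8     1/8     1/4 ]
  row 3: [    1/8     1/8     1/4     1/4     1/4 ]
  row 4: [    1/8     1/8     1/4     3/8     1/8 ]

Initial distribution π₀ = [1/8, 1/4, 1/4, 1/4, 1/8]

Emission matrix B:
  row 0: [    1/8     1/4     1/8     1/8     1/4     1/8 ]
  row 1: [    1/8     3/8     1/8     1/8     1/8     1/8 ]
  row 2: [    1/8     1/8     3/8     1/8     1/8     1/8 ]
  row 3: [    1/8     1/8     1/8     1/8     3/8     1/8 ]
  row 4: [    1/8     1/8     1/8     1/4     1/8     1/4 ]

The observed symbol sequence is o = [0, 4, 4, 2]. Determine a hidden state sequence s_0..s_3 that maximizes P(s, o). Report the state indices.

path = [3, 3, 3, 2]

t=0: δ = [1.562e-02, 3.125e-02, 3.125e-02, 3.125e-02, 1.562e-02]  (obs o_0=0)
t=1: δ = [1.953e-03, 9.766e-04, 1.465e-03, 2.930e-03, 9.766e-04]  ψ = [1, 2, 1, 3, 2]  (obs o_1=4)
t=2: δ = [9.155e-05, 4.578e-05, 9.155e-05, 2.747e-04, 9.155e-05]  ψ = [2, 2, 3, 3, 0]  (obs o_2=4)
t=3: δ = [4.292e-06, 4.292e-06, 2.575e-05, 8.583e-06, 8.583e-06]  ψ = [3, 3, 3, 3, 3]  (obs o_3=2)
backtrack: best end state = 2; path = [3, 3, 3, 2]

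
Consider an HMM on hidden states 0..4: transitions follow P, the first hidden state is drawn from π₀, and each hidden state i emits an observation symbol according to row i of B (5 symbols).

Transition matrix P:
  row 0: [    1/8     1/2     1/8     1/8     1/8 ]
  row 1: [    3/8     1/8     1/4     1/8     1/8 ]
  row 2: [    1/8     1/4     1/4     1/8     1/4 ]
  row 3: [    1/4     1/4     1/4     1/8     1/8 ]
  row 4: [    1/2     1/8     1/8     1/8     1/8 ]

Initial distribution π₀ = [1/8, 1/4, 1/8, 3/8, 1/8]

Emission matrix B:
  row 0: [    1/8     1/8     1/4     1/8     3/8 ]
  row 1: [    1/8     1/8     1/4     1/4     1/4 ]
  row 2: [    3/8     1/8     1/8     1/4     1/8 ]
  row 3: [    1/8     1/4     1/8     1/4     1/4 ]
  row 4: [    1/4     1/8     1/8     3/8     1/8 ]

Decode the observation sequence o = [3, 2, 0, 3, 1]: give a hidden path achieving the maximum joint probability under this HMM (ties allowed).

path = [3, 1, 2, 4, 0]

t=0: δ = [1.562e-02, 6.250e-02, 3.125e-02, 9.375e-02, 4.688e-02]  (obs o_0=3)
t=1: δ = [5.859e-03, 5.859e-03, 2.930e-03, 1.465e-03, 1.465e-03]  ψ = [1, 3, 3, 3, 3]  (obs o_1=2)
t=2: δ = [2.747e-04, 3.662e-04, 5.493e-04, 9.155e-05, 1.831e-04]  ψ = [1, 0, 1, 0, 0]  (obs o_2=0)
t=3: δ = [1.717e-05, 3.433e-05, 3.433e-05, 1.717e-05, 5.150e-05]  ψ = [1, 0, 2, 2, 2]  (obs o_3=3)
t=4: δ = [3.219e-06, 1.073e-06, 1.073e-06, 1.609e-06, 1.073e-06]  ψ = [4, 0, 1, 4, 2]  (obs o_4=1)
backtrack: best end state = 0; path = [3, 1, 2, 4, 0]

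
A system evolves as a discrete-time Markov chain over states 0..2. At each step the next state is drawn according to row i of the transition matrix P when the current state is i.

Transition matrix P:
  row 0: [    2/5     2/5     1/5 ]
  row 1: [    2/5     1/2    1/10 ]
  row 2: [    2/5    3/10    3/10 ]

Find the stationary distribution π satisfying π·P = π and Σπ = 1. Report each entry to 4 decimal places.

π = [0.4000, 0.4250, 0.1750]

Balance equations π_j = Σ_i π_i·P[i][j]:
  π_0 = 2/5·π_0 + 2/5·π_1 + 2/5·π_2
  π_1 = 2/5·π_0 + 1/2·π_1 + 3/10·π_2
  normalize: π_0 + π_1 + π_2 = 1
Solving the linear system gives exactly π = [2/5, 17/40, 7/40].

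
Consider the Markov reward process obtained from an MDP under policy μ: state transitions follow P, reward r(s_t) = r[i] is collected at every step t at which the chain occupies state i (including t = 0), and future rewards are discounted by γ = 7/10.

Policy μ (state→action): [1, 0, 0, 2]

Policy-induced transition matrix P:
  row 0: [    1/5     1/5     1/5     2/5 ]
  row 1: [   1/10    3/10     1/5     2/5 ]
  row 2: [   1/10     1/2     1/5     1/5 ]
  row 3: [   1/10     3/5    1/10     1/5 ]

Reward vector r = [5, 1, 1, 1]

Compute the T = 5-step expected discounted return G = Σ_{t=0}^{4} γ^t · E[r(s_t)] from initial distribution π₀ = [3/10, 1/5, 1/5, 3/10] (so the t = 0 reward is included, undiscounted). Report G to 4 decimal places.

t=0: π = [0.3000, 0.2000, 0.2000, 0.3000], E[r] = 2.2000, γ^t·E[r] = 2.200000, running G = 2.200000
t=1: π = [0.1300, 0.4000, 0.1700, 0.3000], E[r] = 1.5200, γ^t·E[r] = 1.064000, running G = 3.264000
t=2: π = [0.1130, 0.4110, 0.1700, 0.3060], E[r] = 1.4520, γ^t·E[r] = 0.711480, running G = 3.975480
t=3: π = [0.1113, 0.4145, 0.1694, 0.3048], E[r] = 1.4452, γ^t·E[r] = 0.495704, running G = 4.471184
t=4: π = [0.1111, 0.4142, 0.1695, 0.3052], E[r] = 1.4445, γ^t·E[r] = 0.346829, running G = 4.818013

G = 4.8180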